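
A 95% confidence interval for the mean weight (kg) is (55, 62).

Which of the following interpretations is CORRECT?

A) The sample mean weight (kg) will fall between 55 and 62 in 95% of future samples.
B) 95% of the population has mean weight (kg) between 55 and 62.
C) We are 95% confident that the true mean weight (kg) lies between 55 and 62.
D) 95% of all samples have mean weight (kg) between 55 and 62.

A confidence interval represents our confidence in the procedure, not a probability statement about the parameter.

Key concept: If we repeated this sampling process many times and computed a 95% CI each time, about 95% of those intervals would contain the true population parameter.

For this specific interval (55, 62):
- Midpoint (point estimate): 58.5
- Margin of error: 3.5

The correct interpretation is the one stating confidence that the true parameter lies in the interval — option C.

C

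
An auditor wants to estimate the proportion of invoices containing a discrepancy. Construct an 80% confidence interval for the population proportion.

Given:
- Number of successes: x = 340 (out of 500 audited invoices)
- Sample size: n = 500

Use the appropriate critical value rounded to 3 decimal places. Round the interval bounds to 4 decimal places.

Sample proportion: p̂ = 340/500 = 0.680000

Check conditions for normal approximation:
  np̂ = 340 ≥ 10 ✓
  n(1-p̂) = 160 ≥ 10 ✓

The sample is large enough, so use a z-interval (normal approximation) for the proportion.

For 80% confidence, z* = 1.282 (from standard normal table)

Standard error: SE = √(p̂(1-p̂)/n) = √(0.680000×0.320000/500) = 0.02086145

Margin of error: E = z* × SE = 1.282 × 0.02086145 = 0.026744

Z-interval: p̂ ± E = 0.680000 ± 0.026744 = (0.653256, 0.706744)

Rounded to 4 decimal places:

(0.6533, 0.7067)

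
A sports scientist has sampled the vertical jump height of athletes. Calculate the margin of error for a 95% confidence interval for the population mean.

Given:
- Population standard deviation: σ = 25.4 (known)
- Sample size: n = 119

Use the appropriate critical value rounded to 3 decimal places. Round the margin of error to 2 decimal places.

The population standard deviation σ is known, so use the z-interval margin of error formula.

For 95% confidence, z* = 1.96 (from standard normal table)

Margin of error formula for z-interval: E = z* × σ/√n

E = 1.96 × 25.4/√119
  = 1.96 × 2.328414
  = 4.5637

Rounded to 2 decimal places:

4.56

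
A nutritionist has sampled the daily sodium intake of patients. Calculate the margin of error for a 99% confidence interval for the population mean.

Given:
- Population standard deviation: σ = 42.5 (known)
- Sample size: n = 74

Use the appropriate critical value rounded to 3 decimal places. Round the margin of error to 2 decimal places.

The population standard deviation σ is known, so use the z-interval margin of error formula.

For 99% confidence, z* = 2.576 (from standard normal table)

Margin of error formula for z-interval: E = z* × σ/√n

E = 2.576 × 42.5/√74
  = 2.576 × 4.940525
  = 12.7268

Rounded to 2 decimal places:

12.73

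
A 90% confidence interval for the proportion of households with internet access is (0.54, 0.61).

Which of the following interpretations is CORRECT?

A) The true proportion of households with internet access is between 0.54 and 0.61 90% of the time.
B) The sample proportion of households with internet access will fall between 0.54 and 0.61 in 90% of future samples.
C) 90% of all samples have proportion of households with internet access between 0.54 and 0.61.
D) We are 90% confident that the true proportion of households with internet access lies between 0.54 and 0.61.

A confidence interval represents our confidence in the procedure, not a probability statement about the parameter.

Key concept: If we repeated this sampling process many times and computed a 90% CI each time, about 90% of those intervals would contain the true population parameter.

For this specific interval (0.54, 0.61):
- Midpoint (point estimate): 0.575
- Margin of error: 0.035

The correct interpretation is the one stating confidence that the true parameter lies in the interval — option D.

D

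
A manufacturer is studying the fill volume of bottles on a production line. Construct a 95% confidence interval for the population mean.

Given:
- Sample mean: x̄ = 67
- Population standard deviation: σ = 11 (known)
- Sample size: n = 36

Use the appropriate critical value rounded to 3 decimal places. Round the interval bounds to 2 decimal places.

The population standard deviation σ is known, so use a z-interval (standard normal critical value).

For 95% confidence, z* = 1.96 (from standard normal table)

Standard error: SE = σ/√n = 11/√36 = 1.833333

Margin of error: E = z* × SE = 1.96 × 1.833333 = 3.5933

Z-interval: x̄ ± E = 67 ± 3.5933 = (63.4067, 70.5933)

Rounded to 2 decimal places:

(63.41, 70.59)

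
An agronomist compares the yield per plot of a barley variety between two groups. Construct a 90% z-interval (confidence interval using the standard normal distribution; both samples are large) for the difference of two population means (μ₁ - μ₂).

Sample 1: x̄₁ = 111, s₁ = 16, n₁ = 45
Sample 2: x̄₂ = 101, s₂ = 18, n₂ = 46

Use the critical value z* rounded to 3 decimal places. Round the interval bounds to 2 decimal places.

Both samples are large (n₁ = 45 ≥ 30, n₂ = 46 ≥ 30), so a z-interval for the difference of means applies.

Point estimate: x̄₁ - x̄₂ = 111 - 101 = 10

Standard error: SE = √(s₁²/n₁ + s₂²/n₂)
= √(16²/45 + 18²/46)
= √(5.688889 + 7.043478)
= 3.568244

For 90% confidence, z* = 1.645 (from standard normal table)
Margin of error: E = z* × SE = 1.645 × 3.568244 = 5.8698

Z-interval: (x̄₁ - x̄₂) ± E = 10 ± 5.8698 = (4.1302, 15.8698)

Rounded to 2 decimal places:

(4.13, 15.87)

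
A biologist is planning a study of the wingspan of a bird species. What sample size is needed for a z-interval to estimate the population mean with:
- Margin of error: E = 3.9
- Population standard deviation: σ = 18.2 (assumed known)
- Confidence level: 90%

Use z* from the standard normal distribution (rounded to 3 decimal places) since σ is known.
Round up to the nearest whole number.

Using z* since population σ is known (z-interval formula).

For 90% confidence, z* = 1.645 (from standard normal table)

Sample size formula for z-interval: n = (z*σ/E)²

n = (1.645 × 18.2 / 3.9)²
  = (7.676667)²
  = 58.9312

Round up to the nearest whole number: n = 59

59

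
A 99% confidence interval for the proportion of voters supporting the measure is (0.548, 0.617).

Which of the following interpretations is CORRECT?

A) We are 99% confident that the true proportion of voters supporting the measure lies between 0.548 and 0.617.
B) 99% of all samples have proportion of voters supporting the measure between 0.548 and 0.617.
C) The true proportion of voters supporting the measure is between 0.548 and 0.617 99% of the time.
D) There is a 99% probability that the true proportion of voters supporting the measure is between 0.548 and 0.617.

A confidence interval represents our confidence in the procedure, not a probability statement about the parameter.

Key concept: If we repeated this sampling process many times and computed a 99% CI each time, about 99% of those intervals would contain the true population parameter.

For this specific interval (0.548, 0.617):
- Midpoint (point estimate): 0.5825
- Margin of error: 0.0345

The correct interpretation is the one stating confidence that the true parameter lies in the interval — option A.

A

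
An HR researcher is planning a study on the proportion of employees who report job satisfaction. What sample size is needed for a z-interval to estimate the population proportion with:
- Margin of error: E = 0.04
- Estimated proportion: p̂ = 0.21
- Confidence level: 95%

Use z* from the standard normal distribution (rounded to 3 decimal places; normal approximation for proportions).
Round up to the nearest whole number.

Using z* for proportion z-interval (normal approximation).

For 95% confidence, z* = 1.96 (from standard normal table)

Sample size formula for proportion z-interval: n = z*²p̂(1-p̂)/E²

n = 1.96² × 0.21 × 0.79 / 0.04²
  = 3.8416 × 0.1659 / 0.0016
  = 398.3259

Round up to the nearest whole number: n = 399

399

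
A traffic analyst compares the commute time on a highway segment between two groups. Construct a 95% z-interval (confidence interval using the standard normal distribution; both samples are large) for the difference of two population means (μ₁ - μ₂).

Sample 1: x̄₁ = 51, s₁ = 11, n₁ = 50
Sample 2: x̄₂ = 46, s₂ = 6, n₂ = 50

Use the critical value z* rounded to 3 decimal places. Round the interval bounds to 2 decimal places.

Both samples are large (n₁ = 50 ≥ 30, n₂ = 50 ≥ 30), so a z-interval for the difference of means applies.

Point estimate: x̄₁ - x̄₂ = 51 - 46 = 5

Standard error: SE = √(s₁²/n₁ + s₂²/n₂)
= √(11²/50 + 6²/50)
= √(2.420000 + 0.720000)
= 1.772005

For 95% confidence, z* = 1.96 (from standard normal table)
Margin of error: E = z* × SE = 1.96 × 1.772005 = 3.4731

Z-interval: (x̄₁ - x̄₂) ± E = 5 ± 3.4731 = (1.5269, 8.4731)

Rounded to 2 decimal places:

(1.53, 8.47)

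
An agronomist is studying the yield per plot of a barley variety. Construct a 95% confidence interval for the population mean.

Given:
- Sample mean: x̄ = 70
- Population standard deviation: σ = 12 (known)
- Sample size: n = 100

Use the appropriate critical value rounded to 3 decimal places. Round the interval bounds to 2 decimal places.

The population standard deviation σ is known, so use a z-interval (standard normal critical value).

For 95% confidence, z* = 1.96 (from standard normal table)

Standard error: SE = σ/√n = 12/√100 = 1.200000

Margin of error: E = z* × SE = 1.96 × 1.200000 = 2.3520

Z-interval: x̄ ± E = 70 ± 2.3520 = (67.6480, 72.3520)

Rounded to 2 decimal places:

(67.65, 72.35)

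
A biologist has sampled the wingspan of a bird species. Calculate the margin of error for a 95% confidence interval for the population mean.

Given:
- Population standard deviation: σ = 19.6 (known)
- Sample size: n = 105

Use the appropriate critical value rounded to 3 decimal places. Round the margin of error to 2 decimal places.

The population standard deviation σ is known, so use the z-interval margin of error formula.

For 95% confidence, z* = 1.96 (from standard normal table)

Margin of error formula for z-interval: E = z* × σ/√n

E = 1.96 × 19.6/√105
  = 1.96 × 1.912764
  = 3.7490

Rounded to 2 decimal places:

3.75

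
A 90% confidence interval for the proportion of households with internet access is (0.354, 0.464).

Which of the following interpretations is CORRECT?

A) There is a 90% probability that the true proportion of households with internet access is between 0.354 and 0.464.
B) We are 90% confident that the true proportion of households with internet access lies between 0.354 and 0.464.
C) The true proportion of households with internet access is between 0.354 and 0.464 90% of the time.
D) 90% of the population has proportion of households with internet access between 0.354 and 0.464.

A confidence interval represents our confidence in the procedure, not a probability statement about the parameter.

Key concept: If we repeated this sampling process many times and computed a 90% CI each time, about 90% of those intervals would contain the true population parameter.

For this specific interval (0.354, 0.464):
- Midpoint (point estimate): 0.409
- Margin of error: 0.055

The correct interpretation is the one stating confidence that the true parameter lies in the interval — option B.

B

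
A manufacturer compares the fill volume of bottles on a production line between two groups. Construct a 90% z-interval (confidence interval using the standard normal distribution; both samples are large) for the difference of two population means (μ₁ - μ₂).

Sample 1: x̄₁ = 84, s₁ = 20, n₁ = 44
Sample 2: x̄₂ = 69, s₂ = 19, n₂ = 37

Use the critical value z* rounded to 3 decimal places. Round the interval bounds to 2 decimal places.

Both samples are large (n₁ = 44 ≥ 30, n₂ = 37 ≥ 30), so a z-interval for the difference of means applies.

Point estimate: x̄₁ - x̄₂ = 84 - 69 = 15

Standard error: SE = √(s₁²/n₁ + s₂²/n₂)
= √(20²/44 + 19²/37)
= √(9.090909 + 9.756757)
= 4.341390

For 90% confidence, z* = 1.645 (from standard normal table)
Margin of error: E = z* × SE = 1.645 × 4.341390 = 7.1416

Z-interval: (x̄₁ - x̄₂) ± E = 15 ± 7.1416 = (7.8584, 22.1416)

Rounded to 2 decimal places:

(7.86, 22.14)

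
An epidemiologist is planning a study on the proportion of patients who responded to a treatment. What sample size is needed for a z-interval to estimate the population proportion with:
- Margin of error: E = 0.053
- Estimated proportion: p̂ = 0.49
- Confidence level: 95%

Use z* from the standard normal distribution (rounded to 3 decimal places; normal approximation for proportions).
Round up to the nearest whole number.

Using z* for proportion z-interval (normal approximation).

For 95% confidence, z* = 1.96 (from standard normal table)

Sample size formula for proportion z-interval: n = z*²p̂(1-p̂)/E²

n = 1.96² × 0.49 × 0.51 / 0.053²
  = 3.8416 × 0.2499 / 0.002809
  = 341.7643

Round up to the nearest whole number: n = 342

342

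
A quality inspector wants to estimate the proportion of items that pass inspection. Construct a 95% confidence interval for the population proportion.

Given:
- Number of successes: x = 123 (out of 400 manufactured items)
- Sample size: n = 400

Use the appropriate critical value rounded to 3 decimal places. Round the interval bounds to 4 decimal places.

Sample proportion: p̂ = 123/400 = 0.307500

Check conditions for normal approximation:
  np̂ = 123 ≥ 10 ✓
  n(1-p̂) = 277 ≥ 10 ✓

The sample is large enough, so use a z-interval (normal approximation) for the proportion.

For 95% confidence, z* = 1.96 (from standard normal table)

Standard error: SE = √(p̂(1-p̂)/n) = √(0.307500×0.692500/400) = 0.02307291

Margin of error: E = z* × SE = 1.96 × 0.02307291 = 0.045223

Z-interval: p̂ ± E = 0.307500 ± 0.045223 = (0.262277, 0.352723)

Rounded to 4 decimal places:

(0.2623, 0.3527)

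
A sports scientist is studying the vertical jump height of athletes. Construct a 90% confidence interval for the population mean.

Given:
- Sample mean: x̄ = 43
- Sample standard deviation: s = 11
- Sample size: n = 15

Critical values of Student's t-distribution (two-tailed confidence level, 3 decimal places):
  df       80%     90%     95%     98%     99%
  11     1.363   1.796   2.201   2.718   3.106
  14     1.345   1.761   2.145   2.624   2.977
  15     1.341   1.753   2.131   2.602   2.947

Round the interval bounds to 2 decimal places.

The population standard deviation σ is unknown (only the sample standard deviation s is given), so use a t-interval with df = n - 1 = 15 - 1 = 14.

For 90% confidence with df = 14, t* = 1.761 (from t-table)

Standard error: SE = s/√n = 11/√15 = 2.840188

Margin of error: E = t* × SE = 1.761 × 2.840188 = 5.0016

T-interval: x̄ ± E = 43 ± 5.0016 = (37.9984, 48.0016)

Rounded to 2 decimal places:

(38.00, 48.00)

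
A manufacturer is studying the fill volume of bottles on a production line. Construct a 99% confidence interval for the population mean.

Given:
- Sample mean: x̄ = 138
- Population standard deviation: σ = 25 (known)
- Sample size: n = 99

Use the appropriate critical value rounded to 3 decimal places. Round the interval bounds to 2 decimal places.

The population standard deviation σ is known, so use a z-interval (standard normal critical value).

For 99% confidence, z* = 2.576 (from standard normal table)

Standard error: SE = σ/√n = 25/√99 = 2.512595

Margin of error: E = z* × SE = 2.576 × 2.512595 = 6.4724

Z-interval: x̄ ± E = 138 ± 6.4724 = (131.5276, 144.4724)

Rounded to 2 decimal places:

(131.53, 144.47)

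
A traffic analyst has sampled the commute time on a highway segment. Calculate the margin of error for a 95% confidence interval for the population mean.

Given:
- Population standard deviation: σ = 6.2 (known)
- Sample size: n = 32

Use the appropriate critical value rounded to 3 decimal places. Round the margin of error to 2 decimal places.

The population standard deviation σ is known, so use the z-interval margin of error formula.

For 95% confidence, z* = 1.96 (from standard normal table)

Margin of error formula for z-interval: E = z* × σ/√n

E = 1.96 × 6.2/√32
  = 1.96 × 1.096016
  = 2.1482

Rounded to 2 decimal places:

2.15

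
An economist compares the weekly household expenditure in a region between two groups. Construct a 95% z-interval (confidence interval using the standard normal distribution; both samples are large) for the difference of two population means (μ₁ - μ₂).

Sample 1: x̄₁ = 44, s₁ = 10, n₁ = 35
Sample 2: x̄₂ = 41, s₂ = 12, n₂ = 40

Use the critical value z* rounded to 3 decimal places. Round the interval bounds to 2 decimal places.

Both samples are large (n₁ = 35 ≥ 30, n₂ = 40 ≥ 30), so a z-interval for the difference of means applies.

Point estimate: x̄₁ - x̄₂ = 44 - 41 = 3

Standard error: SE = √(s₁²/n₁ + s₂²/n₂)
= √(10²/35 + 12²/40)
= √(2.857143 + 3.600000)
= 2.541091

For 95% confidence, z* = 1.96 (from standard normal table)
Margin of error: E = z* × SE = 1.96 × 2.541091 = 4.9805

Z-interval: (x̄₁ - x̄₂) ± E = 3 ± 4.9805 = (-1.9805, 7.9805)

Rounded to 2 decimal places:

(-1.98, 7.98)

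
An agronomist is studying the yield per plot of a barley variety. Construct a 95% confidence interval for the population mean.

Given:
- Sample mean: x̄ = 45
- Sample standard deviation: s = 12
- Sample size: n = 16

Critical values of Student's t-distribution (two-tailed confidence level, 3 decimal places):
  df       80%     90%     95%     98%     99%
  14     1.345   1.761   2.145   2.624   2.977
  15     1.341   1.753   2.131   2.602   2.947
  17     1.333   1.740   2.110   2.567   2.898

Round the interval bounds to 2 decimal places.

The population standard deviation σ is unknown (only the sample standard deviation s is given), so use a t-interval with df = n - 1 = 16 - 1 = 15.

For 95% confidence with df = 15, t* = 2.131 (from t-table)

Standard error: SE = s/√n = 12/√16 = 3.000000

Margin of error: E = t* × SE = 2.131 × 3.000000 = 6.3930

T-interval: x̄ ± E = 45 ± 6.3930 = (38.6070, 51.3930)

Rounded to 2 decimal places:

(38.61, 51.39)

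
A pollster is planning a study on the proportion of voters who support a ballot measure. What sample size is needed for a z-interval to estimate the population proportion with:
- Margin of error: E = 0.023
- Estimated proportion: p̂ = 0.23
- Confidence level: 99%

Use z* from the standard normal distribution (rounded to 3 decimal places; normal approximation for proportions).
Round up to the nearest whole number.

Using z* for proportion z-interval (normal approximation).

For 99% confidence, z* = 2.576 (from standard normal table)

Sample size formula for proportion z-interval: n = z*²p̂(1-p̂)/E²

n = 2.576² × 0.23 × 0.77 / 0.023²
  = 6.635776 × 0.1771 / 0.000529
  = 2221.5424

Round up to the nearest whole number: n = 2222

2222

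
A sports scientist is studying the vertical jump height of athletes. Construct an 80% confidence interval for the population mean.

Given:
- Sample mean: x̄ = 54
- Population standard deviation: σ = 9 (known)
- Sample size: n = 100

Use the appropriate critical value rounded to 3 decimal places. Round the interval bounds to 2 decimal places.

The population standard deviation σ is known, so use a z-interval (standard normal critical value).

For 80% confidence, z* = 1.282 (from standard normal table)

Standard error: SE = σ/√n = 9/√100 = 0.900000

Margin of error: E = z* × SE = 1.282 × 0.900000 = 1.1538

Z-interval: x̄ ± E = 54 ± 1.1538 = (52.8462, 55.1538)

Rounded to 2 decimal places:

(52.85, 55.15)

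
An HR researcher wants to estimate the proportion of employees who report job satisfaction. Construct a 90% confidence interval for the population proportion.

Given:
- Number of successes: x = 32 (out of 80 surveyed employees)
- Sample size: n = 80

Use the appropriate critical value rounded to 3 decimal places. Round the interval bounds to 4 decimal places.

Sample proportion: p̂ = 32/80 = 0.400000

Check conditions for normal approximation:
  np̂ = 32 ≥ 10 ✓
  n(1-p̂) = 48 ≥ 10 ✓

The sample is large enough, so use a z-interval (normal approximation) for the proportion.

For 90% confidence, z* = 1.645 (from standard normal table)

Standard error: SE = √(p̂(1-p̂)/n) = √(0.400000×0.600000/80) = 0.05477226

Margin of error: E = z* × SE = 1.645 × 0.05477226 = 0.090100

Z-interval: p̂ ± E = 0.400000 ± 0.090100 = (0.309900, 0.490100)

Rounded to 4 decimal places:

(0.3099, 0.4901)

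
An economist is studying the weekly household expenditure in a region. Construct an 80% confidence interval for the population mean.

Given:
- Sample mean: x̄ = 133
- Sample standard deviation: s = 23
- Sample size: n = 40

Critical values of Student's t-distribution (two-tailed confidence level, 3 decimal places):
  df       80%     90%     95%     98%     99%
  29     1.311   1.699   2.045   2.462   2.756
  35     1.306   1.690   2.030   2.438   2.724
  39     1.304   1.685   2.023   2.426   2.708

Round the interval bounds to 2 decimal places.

The population standard deviation σ is unknown (only the sample standard deviation s is given), so use a t-interval with df = n - 1 = 40 - 1 = 39.

For 80% confidence with df = 39, t* = 1.304 (from t-table)

Standard error: SE = s/√n = 23/√40 = 3.636619

Margin of error: E = t* × SE = 1.304 × 3.636619 = 4.7422

T-interval: x̄ ± E = 133 ± 4.7422 = (128.2578, 137.7422)

Rounded to 2 decimal places:

(128.26, 137.74)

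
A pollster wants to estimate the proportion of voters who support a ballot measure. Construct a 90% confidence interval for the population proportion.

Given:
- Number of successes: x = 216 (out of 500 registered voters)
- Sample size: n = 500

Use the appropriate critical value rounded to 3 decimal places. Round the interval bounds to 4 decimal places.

Sample proportion: p̂ = 216/500 = 0.432000

Check conditions for normal approximation:
  np̂ = 216 ≥ 10 ✓
  n(1-p̂) = 284 ≥ 10 ✓

The sample is large enough, so use a z-interval (normal approximation) for the proportion.

For 90% confidence, z* = 1.645 (from standard normal table)

Standard error: SE = √(p̂(1-p̂)/n) = √(0.432000×0.568000/500) = 0.02215292

Margin of error: E = z* × SE = 1.645 × 0.02215292 = 0.036442

Z-interval: p̂ ± E = 0.432000 ± 0.036442 = (0.395558, 0.468442)

Rounded to 4 decimal places:

(0.3956, 0.4684)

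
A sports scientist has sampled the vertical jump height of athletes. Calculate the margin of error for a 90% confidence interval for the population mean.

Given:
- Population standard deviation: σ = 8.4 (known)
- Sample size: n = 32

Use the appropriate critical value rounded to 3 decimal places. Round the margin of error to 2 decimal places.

The population standard deviation σ is known, so use the z-interval margin of error formula.

For 90% confidence, z* = 1.645 (from standard normal table)

Margin of error formula for z-interval: E = z* × σ/√n

E = 1.645 × 8.4/√32
  = 1.645 × 1.484924
  = 2.4427

Rounded to 2 decimal places:

2.44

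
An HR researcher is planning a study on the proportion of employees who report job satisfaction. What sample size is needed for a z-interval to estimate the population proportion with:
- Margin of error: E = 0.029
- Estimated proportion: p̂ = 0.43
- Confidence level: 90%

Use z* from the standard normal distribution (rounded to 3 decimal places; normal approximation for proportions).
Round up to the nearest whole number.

Using z* for proportion z-interval (normal approximation).

For 90% confidence, z* = 1.645 (from standard normal table)

Sample size formula for proportion z-interval: n = z*²p̂(1-p̂)/E²

n = 1.645² × 0.43 × 0.57 / 0.029²
  = 2.706025 × 0.2451 / 0.000841
  = 788.6406

Round up to the nearest whole number: n = 789

789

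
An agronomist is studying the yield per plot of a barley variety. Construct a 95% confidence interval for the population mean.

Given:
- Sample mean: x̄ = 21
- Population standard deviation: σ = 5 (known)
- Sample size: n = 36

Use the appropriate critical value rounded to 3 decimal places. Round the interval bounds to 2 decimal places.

The population standard deviation σ is known, so use a z-interval (standard normal critical value).

For 95% confidence, z* = 1.96 (from standard normal table)

Standard error: SE = σ/√n = 5/√36 = 0.833333

Margin of error: E = z* × SE = 1.96 × 0.833333 = 1.6333

Z-interval: x̄ ± E = 21 ± 1.6333 = (19.3667, 22.6333)

Rounded to 2 decimal places:

(19.37, 22.63)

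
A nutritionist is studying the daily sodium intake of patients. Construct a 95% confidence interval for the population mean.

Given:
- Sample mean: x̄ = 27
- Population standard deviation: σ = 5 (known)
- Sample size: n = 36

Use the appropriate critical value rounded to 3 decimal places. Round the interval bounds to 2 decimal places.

The population standard deviation σ is known, so use a z-interval (standard normal critical value).

For 95% confidence, z* = 1.96 (from standard normal table)

Standard error: SE = σ/√n = 5/√36 = 0.833333

Margin of error: E = z* × SE = 1.96 × 0.833333 = 1.6333

Z-interval: x̄ ± E = 27 ± 1.6333 = (25.3667, 28.6333)

Rounded to 2 decimal places:

(25.37, 28.63)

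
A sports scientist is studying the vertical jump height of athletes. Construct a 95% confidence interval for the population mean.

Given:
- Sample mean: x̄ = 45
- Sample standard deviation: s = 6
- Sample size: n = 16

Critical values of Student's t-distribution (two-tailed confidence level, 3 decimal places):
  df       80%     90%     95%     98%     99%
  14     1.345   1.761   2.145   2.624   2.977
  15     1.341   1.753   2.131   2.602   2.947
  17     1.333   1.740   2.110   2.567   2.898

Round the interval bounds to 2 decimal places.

The population standard deviation σ is unknown (only the sample standard deviation s is given), so use a t-interval with df = n - 1 = 16 - 1 = 15.

For 95% confidence with df = 15, t* = 2.131 (from t-table)

Standard error: SE = s/√n = 6/√16 = 1.500000

Margin of error: E = t* × SE = 2.131 × 1.500000 = 3.1965

T-interval: x̄ ± E = 45 ± 3.1965 = (41.8035, 48.1965)

Rounded to 2 decimal places:

(41.80, 48.20)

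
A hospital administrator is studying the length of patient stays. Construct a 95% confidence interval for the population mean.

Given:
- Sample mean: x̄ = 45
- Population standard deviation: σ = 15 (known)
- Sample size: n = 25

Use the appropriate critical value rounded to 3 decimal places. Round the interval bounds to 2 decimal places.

The population standard deviation σ is known, so use a z-interval (standard normal critical value).

For 95% confidence, z* = 1.96 (from standard normal table)

Standard error: SE = σ/√n = 15/√25 = 3.000000

Margin of error: E = z* × SE = 1.96 × 3.000000 = 5.8800

Z-interval: x̄ ± E = 45 ± 5.8800 = (39.1200, 50.8800)

Rounded to 2 decimal places:

(39.12, 50.88)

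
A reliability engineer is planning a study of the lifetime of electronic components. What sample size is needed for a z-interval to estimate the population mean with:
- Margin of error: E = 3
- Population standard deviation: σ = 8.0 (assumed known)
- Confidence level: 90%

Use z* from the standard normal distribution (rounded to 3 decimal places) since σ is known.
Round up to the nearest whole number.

Using z* since population σ is known (z-interval formula).

For 90% confidence, z* = 1.645 (from standard normal table)

Sample size formula for z-interval: n = (z*σ/E)²

n = (1.645 × 8.0 / 3)²
  = (4.386667)²
  = 19.2428

Round up to the nearest whole number: n = 20

20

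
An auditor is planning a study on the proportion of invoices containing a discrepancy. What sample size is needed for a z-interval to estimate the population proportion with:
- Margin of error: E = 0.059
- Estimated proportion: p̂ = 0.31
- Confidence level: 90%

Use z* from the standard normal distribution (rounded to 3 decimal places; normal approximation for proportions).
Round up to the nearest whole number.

Using z* for proportion z-interval (normal approximation).

For 90% confidence, z* = 1.645 (from standard normal table)

Sample size formula for proportion z-interval: n = z*²p̂(1-p̂)/E²

n = 1.645² × 0.31 × 0.69 / 0.059²
  = 2.706025 × 0.2139 / 0.003481
  = 166.2794

Round up to the nearest whole number: n = 167

167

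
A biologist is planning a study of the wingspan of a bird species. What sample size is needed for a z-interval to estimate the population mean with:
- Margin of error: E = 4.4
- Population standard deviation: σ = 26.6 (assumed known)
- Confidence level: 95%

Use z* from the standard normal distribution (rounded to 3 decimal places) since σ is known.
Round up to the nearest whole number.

Using z* since population σ is known (z-interval formula).

For 95% confidence, z* = 1.96 (from standard normal table)

Sample size formula for z-interval: n = (z*σ/E)²

n = (1.96 × 26.6 / 4.4)²
  = (11.849091)²
  = 140.4010

Round up to the nearest whole number: n = 141

141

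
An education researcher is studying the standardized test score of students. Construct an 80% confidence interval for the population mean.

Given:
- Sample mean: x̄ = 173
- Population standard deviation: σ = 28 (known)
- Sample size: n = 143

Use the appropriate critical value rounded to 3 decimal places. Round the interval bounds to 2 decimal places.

The population standard deviation σ is known, so use a z-interval (standard normal critical value).

For 80% confidence, z* = 1.282 (from standard normal table)

Standard error: SE = σ/√n = 28/√143 = 2.341478

Margin of error: E = z* × SE = 1.282 × 2.341478 = 3.0018

Z-interval: x̄ ± E = 173 ± 3.0018 = (169.9982, 176.0018)

Rounded to 2 decimal places:

(170.00, 176.00)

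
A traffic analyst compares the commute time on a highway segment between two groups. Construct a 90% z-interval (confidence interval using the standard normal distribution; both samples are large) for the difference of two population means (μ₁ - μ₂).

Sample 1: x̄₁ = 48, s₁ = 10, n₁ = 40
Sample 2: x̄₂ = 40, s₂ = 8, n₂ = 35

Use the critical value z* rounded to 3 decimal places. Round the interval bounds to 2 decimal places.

Both samples are large (n₁ = 40 ≥ 30, n₂ = 35 ≥ 30), so a z-interval for the difference of means applies.

Point estimate: x̄₁ - x̄₂ = 48 - 40 = 8

Standard error: SE = √(s₁²/n₁ + s₂²/n₂)
= √(10²/40 + 8²/35)
= √(2.500000 + 1.828571)
= 2.080522

For 90% confidence, z* = 1.645 (from standard normal table)
Margin of error: E = z* × SE = 1.645 × 2.080522 = 3.4225

Z-interval: (x̄₁ - x̄₂) ± E = 8 ± 3.4225 = (4.5775, 11.4225)

Rounded to 2 decimal places:

(4.58, 11.42)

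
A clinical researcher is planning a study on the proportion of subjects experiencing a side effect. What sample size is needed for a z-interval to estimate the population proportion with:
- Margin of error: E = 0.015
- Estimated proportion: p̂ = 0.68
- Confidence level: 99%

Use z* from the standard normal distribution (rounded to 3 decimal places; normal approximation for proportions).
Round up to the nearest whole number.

Using z* for proportion z-interval (normal approximation).

For 99% confidence, z* = 2.576 (from standard normal table)

Sample size formula for proportion z-interval: n = z*²p̂(1-p̂)/E²

n = 2.576² × 0.68 × 0.32 / 0.015²
  = 6.635776 × 0.2176 / 0.000225
  = 6417.5327

Round up to the nearest whole number: n = 6418

6418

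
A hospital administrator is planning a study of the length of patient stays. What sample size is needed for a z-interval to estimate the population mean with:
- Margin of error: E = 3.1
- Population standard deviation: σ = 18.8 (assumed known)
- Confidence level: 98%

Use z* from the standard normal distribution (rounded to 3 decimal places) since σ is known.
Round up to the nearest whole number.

Using z* since population σ is known (z-interval formula).

For 98% confidence, z* = 2.326 (from standard normal table)

Sample size formula for z-interval: n = (z*σ/E)²

n = (2.326 × 18.8 / 3.1)²
  = (14.106065)²
  = 198.9811

Round up to the nearest whole number: n = 199

199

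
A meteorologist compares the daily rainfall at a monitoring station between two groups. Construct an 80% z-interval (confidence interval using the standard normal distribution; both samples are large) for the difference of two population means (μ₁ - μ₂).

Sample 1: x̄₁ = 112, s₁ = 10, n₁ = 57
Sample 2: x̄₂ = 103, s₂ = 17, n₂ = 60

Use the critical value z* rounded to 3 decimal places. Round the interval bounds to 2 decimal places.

Both samples are large (n₁ = 57 ≥ 30, n₂ = 60 ≥ 30), so a z-interval for the difference of means applies.

Point estimate: x̄₁ - x̄₂ = 112 - 103 = 9

Standard error: SE = √(s₁²/n₁ + s₂²/n₂)
= √(10²/57 + 17²/60)
= √(1.754386 + 4.816667)
= 2.563406

For 80% confidence, z* = 1.282 (from standard normal table)
Margin of error: E = z* × SE = 1.282 × 2.563406 = 3.2863

Z-interval: (x̄₁ - x̄₂) ± E = 9 ± 3.2863 = (5.7137, 12.2863)

Rounded to 2 decimal places:

(5.71, 12.29)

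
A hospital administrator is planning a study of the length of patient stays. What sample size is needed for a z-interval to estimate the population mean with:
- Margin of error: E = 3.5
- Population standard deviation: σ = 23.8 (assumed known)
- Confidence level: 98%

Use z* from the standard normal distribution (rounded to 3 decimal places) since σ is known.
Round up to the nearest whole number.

Using z* since population σ is known (z-interval formula).

For 98% confidence, z* = 2.326 (from standard normal table)

Sample size formula for z-interval: n = (z*σ/E)²

n = (2.326 × 23.8 / 3.5)²
  = (15.816800)²
  = 250.1712

Round up to the nearest whole number: n = 251

251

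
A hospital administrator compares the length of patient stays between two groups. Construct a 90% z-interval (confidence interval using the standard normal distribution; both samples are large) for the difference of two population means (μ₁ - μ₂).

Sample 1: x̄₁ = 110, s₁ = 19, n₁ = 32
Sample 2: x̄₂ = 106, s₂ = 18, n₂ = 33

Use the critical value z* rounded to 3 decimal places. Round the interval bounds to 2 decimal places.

Both samples are large (n₁ = 32 ≥ 30, n₂ = 33 ≥ 30), so a z-interval for the difference of means applies.

Point estimate: x̄₁ - x̄₂ = 110 - 106 = 4

Standard error: SE = √(s₁²/n₁ + s₂²/n₂)
= √(19²/32 + 18²/33)
= √(11.281250 + 9.818182)
= 4.593412

For 90% confidence, z* = 1.645 (from standard normal table)
Margin of error: E = z* × SE = 1.645 × 4.593412 = 7.5562

Z-interval: (x̄₁ - x̄₂) ± E = 4 ± 7.5562 = (-3.5562, 11.5562)

Rounded to 2 decimal places:

(-3.56, 11.56)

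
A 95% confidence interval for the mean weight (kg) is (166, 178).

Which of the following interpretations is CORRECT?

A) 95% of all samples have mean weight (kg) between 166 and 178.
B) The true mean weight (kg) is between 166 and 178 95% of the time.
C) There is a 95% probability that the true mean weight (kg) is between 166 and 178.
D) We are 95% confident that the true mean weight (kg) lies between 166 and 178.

A confidence interval represents our confidence in the procedure, not a probability statement about the parameter.

Key concept: If we repeated this sampling process many times and computed a 95% CI each time, about 95% of those intervals would contain the true population parameter.

For this specific interval (166, 178):
- Midpoint (point estimate): 172
- Margin of error: 6

The correct interpretation is the one stating confidence that the true parameter lies in the interval — option D.

D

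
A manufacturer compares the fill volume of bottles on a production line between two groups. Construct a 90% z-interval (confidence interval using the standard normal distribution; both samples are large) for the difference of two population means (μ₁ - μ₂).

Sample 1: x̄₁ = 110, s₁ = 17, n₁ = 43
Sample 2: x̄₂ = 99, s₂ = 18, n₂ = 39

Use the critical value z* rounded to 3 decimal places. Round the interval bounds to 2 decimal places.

Both samples are large (n₁ = 43 ≥ 30, n₂ = 39 ≥ 30), so a z-interval for the difference of means applies.

Point estimate: x̄₁ - x̄₂ = 110 - 99 = 11

Standard error: SE = √(s₁²/n₁ + s₂²/n₂)
= √(17²/43 + 18²/39)
= √(6.720930 + 8.307692)
= 3.876677

For 90% confidence, z* = 1.645 (from standard normal table)
Margin of error: E = z* × SE = 1.645 × 3.876677 = 6.3771

Z-interval: (x̄₁ - x̄₂) ± E = 11 ± 6.3771 = (4.6229, 17.3771)

Rounded to 2 decimal places:

(4.62, 17.38)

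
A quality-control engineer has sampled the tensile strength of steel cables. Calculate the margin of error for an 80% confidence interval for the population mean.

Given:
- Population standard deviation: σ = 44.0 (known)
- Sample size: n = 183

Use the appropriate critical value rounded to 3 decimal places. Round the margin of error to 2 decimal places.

The population standard deviation σ is known, so use the z-interval margin of error formula.

For 80% confidence, z* = 1.282 (from standard normal table)

Margin of error formula for z-interval: E = z* × σ/√n

E = 1.282 × 44.0/√183
  = 1.282 × 3.252574
  = 4.1698

Rounded to 2 decimal places:

4.17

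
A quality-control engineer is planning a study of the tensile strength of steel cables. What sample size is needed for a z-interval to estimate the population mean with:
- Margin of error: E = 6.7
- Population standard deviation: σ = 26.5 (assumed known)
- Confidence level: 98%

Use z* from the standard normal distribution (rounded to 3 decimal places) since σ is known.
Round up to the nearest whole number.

Using z* since population σ is known (z-interval formula).

For 98% confidence, z* = 2.326 (from standard normal table)

Sample size formula for z-interval: n = (z*σ/E)²

n = (2.326 × 26.5 / 6.7)²
  = (9.199851)²
  = 84.6373

Round up to the nearest whole number: n = 85

85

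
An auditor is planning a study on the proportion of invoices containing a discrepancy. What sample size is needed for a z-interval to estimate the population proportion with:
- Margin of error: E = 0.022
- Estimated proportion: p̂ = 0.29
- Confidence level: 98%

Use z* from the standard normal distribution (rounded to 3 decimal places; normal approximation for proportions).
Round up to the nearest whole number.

Using z* for proportion z-interval (normal approximation).

For 98% confidence, z* = 2.326 (from standard normal table)

Sample size formula for proportion z-interval: n = z*²p̂(1-p̂)/E²

n = 2.326² × 0.29 × 0.71 / 0.022²
  = 5.410276 × 0.2059 / 0.000484
  = 2301.6030

Round up to the nearest whole number: n = 2302

2302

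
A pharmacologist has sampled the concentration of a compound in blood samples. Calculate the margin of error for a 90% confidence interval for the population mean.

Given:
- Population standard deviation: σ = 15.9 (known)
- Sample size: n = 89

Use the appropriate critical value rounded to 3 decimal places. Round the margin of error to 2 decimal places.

The population standard deviation σ is known, so use the z-interval margin of error formula.

For 90% confidence, z* = 1.645 (from standard normal table)

Margin of error formula for z-interval: E = z* × σ/√n

E = 1.645 × 15.9/√89
  = 1.645 × 1.685397
  = 2.7725

Rounded to 2 decimal places:

2.77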